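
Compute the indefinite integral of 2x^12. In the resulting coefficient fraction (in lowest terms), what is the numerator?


Apply the power rule for integration:
integral of ax^n dx = a/(n+1) * x^(n+1) + C
integral of 2x^12 dx
= 2/13 * x^13 + C
The coefficient in lowest terms is 2/13, and its numerator is 2

2


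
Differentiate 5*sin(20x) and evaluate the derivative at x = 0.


Apply the chain rule to differentiate 5*sin(20x):
d/dx [5*sin(20x)]
= 5 * cos(20x) * d/dx(20x)
= 5 * 20 * cos(20x)
= 100 * cos(20x)
Evaluate at x = 0:
= 100 * cos(0)
= 100 * 1
= 100

100


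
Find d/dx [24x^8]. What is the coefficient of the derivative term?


We apply the power rule: d/dx [ax^n] = a*n * x^(n-1)
d/dx [24x^8]
= 24 * 8 * x^(8-1)
= 192x^7
The coefficient is 192

192


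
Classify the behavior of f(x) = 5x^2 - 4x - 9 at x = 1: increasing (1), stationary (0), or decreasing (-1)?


Compute f'(x) to determine behavior:
f'(x) = 10x - 4
f'(1) = 10 * 1 - 4
= 10 - 4
= 6
Since f'(1) > 0, the function is increasing (1)

1


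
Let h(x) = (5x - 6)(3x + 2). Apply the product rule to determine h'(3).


Let u(x) = 5x - 6 and v(x) = 3x + 2
u'(x) = 5
v'(x) = 3
Product rule: h'(x) = u'(x)*v(x) + u(x)*v'(x)
= 5 * (3x + 2) + (5x - 6) * 3
At x = 3:
u(3) = 5 * 3 - 6 = 9
v(3) = 3 * 3 + 2 = 11
h'(3) = 5 * 11 + 9 * 3
= 55 + 27
= 82

82


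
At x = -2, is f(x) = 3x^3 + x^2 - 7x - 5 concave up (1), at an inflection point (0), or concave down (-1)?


Concavity is determined by the sign of f''(x).
f(x) = 3x^3 + x^2 - 7x - 5
f'(x) = 9x^2 + 2x - 7
f''(x) = 18x + 2
f''(-2) = 18 * (-2) + 2
= -36 + 2
= -34
Since f''(-2) < 0, the function is concave down (-1)

-1


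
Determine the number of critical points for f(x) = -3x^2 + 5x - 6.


Find where f'(x) = 0:
f'(x) = -6x + 5
Set f'(x) = 0:
-6x + 5 = 0
x = -5 / (-6) = 5/6
This is a linear equation in x, so there is exactly one solution.
Number of critical points: 1

1


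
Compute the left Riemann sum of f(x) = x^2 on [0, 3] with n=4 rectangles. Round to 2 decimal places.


Left Riemann sum uses left endpoints of each subinterval.
Interval: [0, 3], n = 4
dx = (3 - 0) / 4 = 3/4
Left endpoints: [0, 3/4, 3/2, 9/4]
f values: [0, 9/16, 9/4, 81/16]
Sum = dx * (sum of f values)
= 3/4 * 63/8
= 189/32 ≈ 5.91

5.91


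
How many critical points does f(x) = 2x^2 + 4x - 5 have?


Find where f'(x) = 0:
f'(x) = 4x + 4
Set f'(x) = 0:
4x + 4 = 0
x = -4 / 4 = -1
This is a linear equation in x, so there is exactly one solution.
Number of critical points: 1

1


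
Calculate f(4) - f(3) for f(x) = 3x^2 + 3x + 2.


Net change = f(b) - f(a)
f(x) = 3x^2 + 3x + 2
Compute f(4):
f(4) = 3 * 4^2 + 3 * 4 + 2
= 48 + 12 + 2
= 62
Compute f(3):
f(3) = 3 * 3^2 + 3 * 3 + 2
= 27 + 9 + 2
= 38
Net change = 62 - 38 = 24

24


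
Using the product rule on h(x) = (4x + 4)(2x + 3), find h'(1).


Let u(x) = 4x + 4 and v(x) = 2x + 3
u'(x) = 4
v'(x) = 2
Product rule: h'(x) = u'(x)*v(x) + u(x)*v'(x)
= 4 * (2x + 3) + (4x + 4) * 2
At x = 1:
u(1) = 4 * 1 + 4 = 8
v(1) = 2 * 1 + 3 = 5
h'(1) = 4 * 5 + 8 * 2
= 20 + 16
= 36

36


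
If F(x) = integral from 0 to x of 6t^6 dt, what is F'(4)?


By the Fundamental Theorem of Calculus (Part 1):
If F(x) = integral from 0 to x of f(t) dt, then F'(x) = f(x)
Here f(t) = 6t^6
So F'(x) = 6x^6
Evaluate at x = 4:
F'(4) = 6 * 4^6
= 6 * 4096
= 24576

24576


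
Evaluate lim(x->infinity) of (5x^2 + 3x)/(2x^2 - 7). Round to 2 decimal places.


For limits at infinity with equal-degree polynomials,
we compare leading coefficients.
Numerator leading term: 5x^2
Denominator leading term: 2x^2
Divide both by x^2:
lim = (5 + 3/x) / (2 - 7/x^2)
As x -> infinity, the 1/x and 1/x^2 terms vanish:
= 5/2 = 2.50

2.50


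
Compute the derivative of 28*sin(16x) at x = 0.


Apply the chain rule to differentiate 28*sin(16x):
d/dx [28*sin(16x)]
= 28 * cos(16x) * d/dx(16x)
= 28 * 16 * cos(16x)
= 448 * cos(16x)
Evaluate at x = 0:
= 448 * cos(0)
= 448 * 1
= 448

448


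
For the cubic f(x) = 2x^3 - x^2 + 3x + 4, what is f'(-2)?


Differentiate f(x) = 2x^3 - x^2 + 3x + 4 term by term:
f'(x) = 6x^2 - 2x + 3
Substitute x = -2:
f'(-2) = 6 * (-2)^2 - 2 * (-2) + 3
= 24 + 4 + 3
= 31

31


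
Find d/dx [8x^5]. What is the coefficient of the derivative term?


We apply the power rule: d/dx [ax^n] = a*n * x^(n-1)
d/dx [8x^5]
= 8 * 5 * x^(5-1)
= 40x^4
The coefficient is 40

40


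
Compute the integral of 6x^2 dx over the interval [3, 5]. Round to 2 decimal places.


Find the antiderivative of 6x^2:
F(x) = 6/3 * x^3
Apply the Fundamental Theorem of Calculus:
F(5) - F(3)
= 6/3 * 5^3 - 6/3 * 3^3
= 6/3 * (125 - 27)
= 6/3 * 98
= 196 = 196.00

196.00


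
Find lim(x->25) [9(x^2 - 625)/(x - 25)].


Direct substitution gives 0/0, so we factor the numerator.
Factor: 9(x^2 - 625) = 9 * (x - 25)(x + 25)
Cancel the common factor (x - 25):
9(x^2 - 625)/(x - 25) = 9 * (x + 25)
Now substitute x = 25:
= 9 * (25 + 25) = 450

450


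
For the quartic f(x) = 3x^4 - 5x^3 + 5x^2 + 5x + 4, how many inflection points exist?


Inflection points occur where f''(x) = 0 and concavity changes.
f(x) = 3x^4 - 5x^3 + 5x^2 + 5x + 4
f'(x) = 12x^3 - 15x^2 + 10x + 5
f''(x) = 36x^2 - 30x + 10
This is a quadratic in x. Use the discriminant to count real roots.
Discriminant = (-30)^2 - 4 * 36 * 10
= 900 - 1440
= -540
Since discriminant < 0, f''(x) = 0 has no real solutions.
Number of inflection points: 0

0


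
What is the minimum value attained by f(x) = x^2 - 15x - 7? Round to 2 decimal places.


For a quadratic f(x) = ax^2 + bx + c with a > 0, the minimum is at the vertex.
Vertex x-coordinate: x = -b/(2a)
x = -(-15) / (2 * 1)
x = 15/2
Substitute back to find the minimum value:
f(15/2) = 1 * (15/2)^2 - 15 * (15/2) - 7
= 225/4 - 225/2 - 7
= -253/4 = -63.25

-63.25


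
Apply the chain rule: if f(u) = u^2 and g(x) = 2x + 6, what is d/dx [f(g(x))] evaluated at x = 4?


Using the chain rule: (f(g(x)))' = f'(g(x)) * g'(x)
First, find g(4):
g(4) = 2 * 4 + 6 = 14
Next, f'(u) = 2u
And g'(x) = 2
So f'(g(4)) * g'(4)
= 2 * 14 * 2
= 56

56


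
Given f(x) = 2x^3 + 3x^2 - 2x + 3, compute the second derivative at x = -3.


First derivative:
f'(x) = 6x^2 + 6x - 2
Second derivative:
f''(x) = 12x + 6
Substitute x = -3:
f''(-3) = 12 * (-3) + 6
= -36 + 6
= -30

-30


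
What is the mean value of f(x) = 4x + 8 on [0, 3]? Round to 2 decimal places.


Average value = 1/(b-a) * integral from a to b of f(x) dx
First compute the integral of 4x + 8:
F(x) = 2x^2 + 8x
F(3) = 2 * 9 + 8 * 3 = 42
F(0) = 2 * 0 + 8 * 0 = 0
Integral = 42 - 0 = 42
Average = 42 / (3 - 0) = 42 / 3
= 14 = 14.00

14.00


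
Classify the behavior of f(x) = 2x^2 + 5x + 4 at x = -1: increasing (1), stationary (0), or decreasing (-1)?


Compute f'(x) to determine behavior:
f'(x) = 4x + 5
f'(-1) = 4 * (-1) + 5
= -4 + 5
= 1
Since f'(-1) > 0, the function is increasing (1)

1


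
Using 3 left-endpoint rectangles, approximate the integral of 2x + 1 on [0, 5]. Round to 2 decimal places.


Left Riemann sum uses left endpoints of each subinterval.
Interval: [0, 5], n = 3
dx = (5 - 0) / 3 = 5/3
Left endpoints: [0, 5/3, 10/3]
f values: [1, 13/3, 23/3]
Sum = dx * (sum of f values)
= 5/3 * 13
= 65/3 ≈ 21.67

21.67


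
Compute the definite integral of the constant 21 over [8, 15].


The integral of a constant k over [a, b] equals k * (b - a).
integral from 8 to 15 of 21 dx
= 21 * (15 - 8)
= 21 * 7
= 147

147


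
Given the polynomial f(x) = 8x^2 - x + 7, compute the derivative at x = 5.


Differentiate term by term using power and sum rules:
f(x) = 8x^2 - x + 7
f'(x) = 16x - 1
Substitute x = 5:
f'(5) = 16 * 5 - 1
= 80 - 1
= 79

79


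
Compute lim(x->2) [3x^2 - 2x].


Since polynomials are continuous, we use direct substitution.
lim(x->2) of 3x^2 - 2x
= 3 * 2^2 - 2 * 2 + 0
= 12 - 4 + 0
= 8

8


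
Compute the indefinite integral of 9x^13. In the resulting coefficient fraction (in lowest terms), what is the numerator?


Apply the power rule for integration:
integral of ax^n dx = a/(n+1) * x^(n+1) + C
integral of 9x^13 dx
= 9/14 * x^14 + C
The coefficient in lowest terms is 9/14, and its numerator is 9

9


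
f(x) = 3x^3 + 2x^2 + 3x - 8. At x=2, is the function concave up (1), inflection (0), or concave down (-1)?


Concavity is determined by the sign of f''(x).
f(x) = 3x^3 + 2x^2 + 3x - 8
f'(x) = 9x^2 + 4x + 3
f''(x) = 18x + 4
f''(2) = 18 * 2 + 4
= 36 + 4
= 40
Since f''(2) > 0, the function is concave up (1)

1


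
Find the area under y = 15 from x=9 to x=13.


The area under a constant function y = 15 is a rectangle.
Width = 13 - 9 = 4
Height = 15
Area = width * height
= 4 * 15
= 60

60


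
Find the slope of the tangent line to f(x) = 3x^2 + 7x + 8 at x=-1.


The slope of the tangent line equals f'(x) at the point.
f(x) = 3x^2 + 7x + 8
f'(x) = 6x + 7
At x = -1:
f'(-1) = 6 * (-1) + 7
= -6 + 7
= 1

1


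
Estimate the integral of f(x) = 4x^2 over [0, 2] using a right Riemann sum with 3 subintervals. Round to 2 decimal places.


Right Riemann sum uses right endpoints of each subinterval.
Interval: [0, 2], n = 3
dx = (2 - 0) / 3 = 2/3
Right endpoints: [2/3, 4/3, 2]
f values: [16/9, 64/9, 16]
Sum = dx * (sum of f values)
= 2/3 * 224/9
= 448/27 ≈ 16.59

16.59


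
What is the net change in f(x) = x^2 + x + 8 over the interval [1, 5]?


Net change = f(b) - f(a)
f(x) = x^2 + x + 8
Compute f(5):
f(5) = 1 * 5^2 + 1 * 5 + 8
= 25 + 5 + 8
= 38
Compute f(1):
f(1) = 1 * 1^2 + 1 * 1 + 8
= 1 + 1 + 8
= 10
Net change = 38 - 10 = 28

28


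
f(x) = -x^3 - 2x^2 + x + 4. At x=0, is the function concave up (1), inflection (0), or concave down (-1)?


Concavity is determined by the sign of f''(x).
f(x) = -x^3 - 2x^2 + x + 4
f'(x) = -3x^2 - 4x + 1
f''(x) = -6x - 4
f''(0) = -6 * 0 - 4
= 0 - 4
= -4
Since f''(0) < 0, the function is concave down (-1)

-1


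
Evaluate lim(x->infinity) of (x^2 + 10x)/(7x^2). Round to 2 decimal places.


For limits at infinity with equal-degree polynomials,
we compare leading coefficients.
Numerator leading term: x^2
Denominator leading term: 7x^2
Divide both by x^2:
lim = (1 + 10/x) / (7)
As x -> infinity, the 1/x and 1/x^2 terms vanish:
= 1/7 ≈ 0.14

0.14


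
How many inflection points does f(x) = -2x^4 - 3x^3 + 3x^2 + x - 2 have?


Inflection points occur where f''(x) = 0 and concavity changes.
f(x) = -2x^4 - 3x^3 + 3x^2 + x - 2
f'(x) = -8x^3 - 9x^2 + 6x + 1
f''(x) = -24x^2 - 18x + 6
This is a quadratic in x. Use the discriminant to count real roots.
Discriminant = (-18)^2 - 4 * (-24) * 6
= 324 - (-576)
= 900
Since discriminant > 0, f''(x) = 0 has 2 distinct real solutions.
A quadratic with two distinct real roots changes sign at each root, so concavity changes at both.
Number of inflection points: 2

2


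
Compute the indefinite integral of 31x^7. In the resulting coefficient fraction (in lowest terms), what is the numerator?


Apply the power rule for integration:
integral of ax^n dx = a/(n+1) * x^(n+1) + C
integral of 31x^7 dx
= 31/8 * x^8 + C
The coefficient in lowest terms is 31/8, and its numerator is 31

31


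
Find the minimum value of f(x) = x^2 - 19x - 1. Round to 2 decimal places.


For a quadratic f(x) = ax^2 + bx + c with a > 0, the minimum is at the vertex.
Vertex x-coordinate: x = -b/(2a)
x = -(-19) / (2 * 1)
x = 19/2
Substitute back to find the minimum value:
f(19/2) = 1 * (19/2)^2 - 19 * (19/2) - 1
= 361/4 - 361/2 - 1
= -365/4 = -91.25

-91.25


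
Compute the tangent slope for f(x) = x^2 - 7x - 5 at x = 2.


The slope of the tangent line equals f'(x) at the point.
f(x) = x^2 - 7x - 5
f'(x) = 2x - 7
At x = 2:
f'(2) = 2 * 2 - 7
= 4 - 7
= -3

-3


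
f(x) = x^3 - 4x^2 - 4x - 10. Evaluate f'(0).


Differentiate f(x) = x^3 - 4x^2 - 4x - 10 term by term:
f'(x) = 3x^2 - 8x - 4
Substitute x = 0:
f'(0) = 3 * 0^2 - 8 * 0 - 4
= 0 + 0 - 4
= -4

-4


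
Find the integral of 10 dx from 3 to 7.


The integral of a constant k over [a, b] equals k * (b - a).
integral from 3 to 7 of 10 dx
= 10 * (7 - 3)
= 10 * 4
= 40

40


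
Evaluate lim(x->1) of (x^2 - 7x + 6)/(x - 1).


Direct substitution gives 0/0, so we factor the numerator.
Factor: (x^2 - 7x + 6) = (x - 1)(x - 6)
Cancel the common factor (x - 1):
(x^2 - 7x + 6)/(x - 1) = (x - 6)
Now substitute x = 1:
= (1) - (6) = -5

-5


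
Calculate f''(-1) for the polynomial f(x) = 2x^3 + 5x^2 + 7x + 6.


First derivative:
f'(x) = 6x^2 + 10x + 7
Second derivative:
f''(x) = 12x + 10
Substitute x = -1:
f''(-1) = 12 * (-1) + 10
= -12 + 10
= -2

-2


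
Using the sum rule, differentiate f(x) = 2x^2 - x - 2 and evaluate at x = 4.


Differentiate term by term using power and sum rules:
f(x) = 2x^2 - x - 2
f'(x) = 4x - 1
Substitute x = 4:
f'(4) = 4 * 4 - 1
= 16 - 1
= 15

15


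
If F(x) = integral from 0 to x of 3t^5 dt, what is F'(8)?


By the Fundamental Theorem of Calculus (Part 1):
If F(x) = integral from 0 to x of f(t) dt, then F'(x) = f(x)
Here f(t) = 3t^5
So F'(x) = 3x^5
Evaluate at x = 8:
F'(8) = 3 * 8^5
= 3 * 32768
= 98304

98304


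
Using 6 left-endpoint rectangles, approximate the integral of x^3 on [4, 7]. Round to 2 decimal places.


Left Riemann sum uses left endpoints of each subinterval.
Interval: [4, 7], n = 6
dx = (7 - 4) / 6 = 1/2
Left endpoints: [4, 9/2, 5, 11/2, 6, 13/2]
f values: [64, 729/8, 125, 1331/8, 216, 2197/8]
Sum = dx * (sum of f values)
= 1/2 * 7497/8
= 7497/16 ≈ 468.56

468.56


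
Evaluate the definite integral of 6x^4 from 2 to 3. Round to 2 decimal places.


Find the antiderivative of 6x^4:
F(x) = 6/5 * x^5
Apply the Fundamental Theorem of Calculus:
F(3) - F(2)
= 6/5 * 3^5 - 6/5 * 2^5
= 6/5 * (243 - 32)
= 6/5 * 211
= 1266/5 = 253.20

253.20


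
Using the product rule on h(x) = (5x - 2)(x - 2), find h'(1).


Let u(x) = 5x - 2 and v(x) = x - 2
u'(x) = 5
v'(x) = 1
Product rule: h'(x) = u'(x)*v(x) + u(x)*v'(x)
= 5 * (x - 2) + (5x - 2) * 1
At x = 1:
u(1) = 5 * 1 - 2 = 3
v(1) = 1 * 1 - 2 = -1
h'(1) = 5 * (-1) + 3 * 1
= -5 + 3
= -2

-2


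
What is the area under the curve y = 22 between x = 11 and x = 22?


The area under a constant function y = 22 is a rectangle.
Width = 22 - 11 = 11
Height = 22
Area = width * height
= 11 * 22
= 242

242


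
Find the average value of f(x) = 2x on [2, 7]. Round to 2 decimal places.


Average value = 1/(b-a) * integral from a to b of f(x) dx
First compute the integral of 2x:
F(x) = x^2
F(7) = 1 * 49 + 0 * 7 = 49
F(2) = 1 * 4 + 0 * 2 = 4
Integral = 49 - 4 = 45
Average = 45 / (7 - 2) = 45 / 5
= 9 = 9.00

9.00


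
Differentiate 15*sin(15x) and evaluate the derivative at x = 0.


Apply the chain rule to differentiate 15*sin(15x):
d/dx [15*sin(15x)]
= 15 * cos(15x) * d/dx(15x)
= 15 * 15 * cos(15x)
= 225 * cos(15x)
Evaluate at x = 0:
= 225 * cos(0)
= 225 * 1
= 225

225


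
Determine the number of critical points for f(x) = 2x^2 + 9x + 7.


Find where f'(x) = 0:
f'(x) = 4x + 9
Set f'(x) = 0:
4x + 9 = 0
x = -9 / 4 = -9/4
This is a linear equation in x, so there is exactly one solution.
Number of critical points: 1

1


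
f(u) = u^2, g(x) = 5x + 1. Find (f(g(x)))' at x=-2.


Using the chain rule: (f(g(x)))' = f'(g(x)) * g'(x)
First, find g(-2):
g(-2) = 5 * (-2) + 1 = -9
Next, f'(u) = 2u
And g'(x) = 5
So f'(g(-2)) * g'(-2)
= 2 * (-9) * 5
= -90

-90


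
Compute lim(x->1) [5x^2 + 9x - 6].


Since polynomials are continuous, we use direct substitution.
lim(x->1) of 5x^2 + 9x - 6
= 5 * 1^2 + 9 * 1 - 6
= 5 + 9 - 6
= 8

8


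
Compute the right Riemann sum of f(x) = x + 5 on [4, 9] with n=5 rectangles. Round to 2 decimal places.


Right Riemann sum uses right endpoints of each subinterval.
Interval: [4, 9], n = 5
dx = (9 - 4) / 5 = 1
Right endpoints: [5, 6, 7, 8, 9]
f values: [10, 11, 12, 13, 14]
Sum = dx * (sum of f values)
= 1 * 60
= 60 = 60.00

60.00


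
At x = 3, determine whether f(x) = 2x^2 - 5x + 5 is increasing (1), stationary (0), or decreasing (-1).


Compute f'(x) to determine behavior:
f'(x) = 4x - 5
f'(3) = 4 * 3 - 5
= 12 - 5
= 7
Since f'(3) > 0, the function is increasing (1)

1


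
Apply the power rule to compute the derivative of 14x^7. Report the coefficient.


We apply the power rule: d/dx [ax^n] = a*n * x^(n-1)
d/dx [14x^7]
= 14 * 7 * x^(7-1)
= 98x^6
The coefficient is 98

98


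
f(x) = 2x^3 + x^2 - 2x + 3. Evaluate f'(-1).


Differentiate f(x) = 2x^3 + x^2 - 2x + 3 term by term:
f'(x) = 6x^2 + 2x - 2
Substitute x = -1:
f'(-1) = 6 * (-1)^2 + 2 * (-1) - 2
= 6 - 2 - 2
= 2

2


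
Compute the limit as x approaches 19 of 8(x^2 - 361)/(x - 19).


Direct substitution gives 0/0, so we factor the numerator.
Factor: 8(x^2 - 361) = 8 * (x - 19)(x + 19)
Cancel the common factor (x - 19):
8(x^2 - 361)/(x - 19) = 8 * (x + 19)
Now substitute x = 19:
= 8 * (19 + 19) = 304

304


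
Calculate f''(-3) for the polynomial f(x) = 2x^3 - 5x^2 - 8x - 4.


First derivative:
f'(x) = 6x^2 - 10x - 8
Second derivative:
f''(x) = 12x - 10
Substitute x = -3:
f''(-3) = 12 * (-3) - 10
= -36 - 10
= -46

-46


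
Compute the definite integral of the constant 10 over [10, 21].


The integral of a constant k over [a, b] equals k * (b - a).
integral from 10 to 21 of 10 dx
= 10 * (21 - 10)
= 10 * 11
= 110

110


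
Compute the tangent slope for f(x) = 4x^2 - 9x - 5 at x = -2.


The slope of the tangent line equals f'(x) at the point.
f(x) = 4x^2 - 9x - 5
f'(x) = 8x - 9
At x = -2:
f'(-2) = 8 * (-2) - 9
= -16 - 9
= -25

-25


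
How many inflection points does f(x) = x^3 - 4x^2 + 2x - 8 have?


Inflection points occur where f''(x) = 0 and concavity changes.
f(x) = x^3 - 4x^2 + 2x - 8
f'(x) = 3x^2 - 8x + 2
f''(x) = 6x - 8
Set f''(x) = 0:
6x - 8 = 0
x = 8 / 6 = 4/3
Since f''(x) is linear (degree 1), it changes sign at this point.
Therefore there is exactly 1 inflection point.

1


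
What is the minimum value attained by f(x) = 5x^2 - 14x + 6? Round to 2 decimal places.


For a quadratic f(x) = ax^2 + bx + c with a > 0, the minimum is at the vertex.
Vertex x-coordinate: x = -b/(2a)
x = -(-14) / (2 * 5)
x = 14/10 = 7/5
Substitute back to find the minimum value:
f(7/5) = 5 * (7/5)^2 - 14 * (7/5) + 6
= 49/5 - 98/5 + 6
= -19/5 = -3.80

-3.80


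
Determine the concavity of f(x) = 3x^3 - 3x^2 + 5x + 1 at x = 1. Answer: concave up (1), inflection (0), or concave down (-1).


Concavity is determined by the sign of f''(x).
f(x) = 3x^3 - 3x^2 + 5x + 1
f'(x) = 9x^2 - 6x + 5
f''(x) = 18x - 6
f''(1) = 18 * 1 - 6
= 18 - 6
= 12
Since f''(1) > 0, the function is concave up (1)

1


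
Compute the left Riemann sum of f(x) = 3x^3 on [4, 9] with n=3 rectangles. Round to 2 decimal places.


Left Riemann sum uses left endpoints of each subinterval.
Interval: [4, 9], n = 3
dx = (9 - 4) / 3 = 5/3
Left endpoints: [4, 17/3, 22/3]
f values: [192, 4913/9, 10648/9]
Sum = dx * (sum of f values)
= 5/3 * 1921
= 9605/3 ≈ 3201.67

3201.67


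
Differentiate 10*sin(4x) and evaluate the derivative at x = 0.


Apply the chain rule to differentiate 10*sin(4x):
d/dx [10*sin(4x)]
= 10 * cos(4x) * d/dx(4x)
= 10 * 4 * cos(4x)
= 40 * cos(4x)
Evaluate at x = 0:
= 40 * cos(0)
= 40 * 1
= 40

40


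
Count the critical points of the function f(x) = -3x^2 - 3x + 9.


Find where f'(x) = 0:
f'(x) = -6x - 3
Set f'(x) = 0:
-6x - 3 = 0
x = 3 / (-6) = -1/2
This is a linear equation in x, so there is exactly one solution.
Number of critical points: 1

1


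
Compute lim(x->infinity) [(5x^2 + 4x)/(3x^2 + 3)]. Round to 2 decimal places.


For limits at infinity with equal-degree polynomials,
we compare leading coefficients.
Numerator leading term: 5x^2
Denominator leading term: 3x^2
Divide both by x^2:
lim = (5 + 4/x) / (3 + 3/x^2)
As x -> infinity, the 1/x and 1/x^2 terms vanish:
= 5/3 ≈ 1.67

1.67


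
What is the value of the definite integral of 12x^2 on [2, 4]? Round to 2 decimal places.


Find the antiderivative of 12x^2:
F(x) = 12/3 * x^3
Apply the Fundamental Theorem of Calculus:
F(4) - F(2)
= 12/3 * 4^3 - 12/3 * 2^3
= 12/3 * (64 - 8)
= 12/3 * 56
= 224 = 224.00

224.00


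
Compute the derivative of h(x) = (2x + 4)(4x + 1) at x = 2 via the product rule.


Let u(x) = 2x + 4 and v(x) = 4x + 1
u'(x) = 2
v'(x) = 4
Product rule: h'(x) = u'(x)*v(x) + u(x)*v'(x)
= 2 * (4x + 1) + (2x + 4) * 4
At x = 2:
u(2) = 2 * 2 + 4 = 8
v(2) = 4 * 2 + 1 = 9
h'(2) = 2 * 9 + 8 * 4
= 18 + 32
= 50

50


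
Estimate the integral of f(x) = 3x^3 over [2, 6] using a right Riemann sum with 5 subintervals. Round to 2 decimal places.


Right Riemann sum uses right endpoints of each subinterval.
Interval: [2, 6], n = 5
dx = (6 - 2) / 5 = 4/5
Right endpoints: [14/5, 18/5, 22/5, 26/5, 6]
f values: [8232/125, 17496/125, 31944/125, 52728/125, 648]
Sum = dx * (sum of f values)
= 4/5 * 7656/5
= 30624/25 = 1224.96

1224.96


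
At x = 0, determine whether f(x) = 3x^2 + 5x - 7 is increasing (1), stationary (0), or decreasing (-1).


Compute f'(x) to determine behavior:
f'(x) = 6x + 5
f'(0) = 6 * 0 + 5
= 0 + 5
= 5
Since f'(0) > 0, the function is increasing (1)

1


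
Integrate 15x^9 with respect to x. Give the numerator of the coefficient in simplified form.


Apply the power rule for integration:
integral of ax^n dx = a/(n+1) * x^(n+1) + C
integral of 15x^9 dx
= 15/10 * x^10 + C
= 3/2 * x^10 + C
The coefficient in lowest terms is 3/2, and its numerator is 3

3


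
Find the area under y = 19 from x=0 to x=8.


The area under a constant function y = 19 is a rectangle.
Width = 8 - 0 = 8
Height = 19
Area = width * height
= 8 * 19
= 152

152


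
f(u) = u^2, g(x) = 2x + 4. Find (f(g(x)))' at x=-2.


Using the chain rule: (f(g(x)))' = f'(g(x)) * g'(x)
First, find g(-2):
g(-2) = 2 * (-2) + 4 = 0
Next, f'(u) = 2u
And g'(x) = 2
So f'(g(-2)) * g'(-2)
= 2 * 0 * 2
= 0

0


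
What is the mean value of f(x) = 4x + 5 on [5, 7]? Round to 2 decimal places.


Average value = 1/(b-a) * integral from a to b of f(x) dx
First compute the integral of 4x + 5:
F(x) = 2x^2 + 5x
F(7) = 2 * 49 + 5 * 7 = 133
F(5) = 2 * 25 + 5 * 5 = 75
Integral = 133 - 75 = 58
Average = 58 / (7 - 5) = 58 / 2
= 29 = 29.00

29.00


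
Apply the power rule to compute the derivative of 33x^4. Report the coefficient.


We apply the power rule: d/dx [ax^n] = a*n * x^(n-1)
d/dx [33x^4]
= 33 * 4 * x^(4-1)
= 132x^3
The coefficient is 132

132


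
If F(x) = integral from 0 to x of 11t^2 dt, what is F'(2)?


By the Fundamental Theorem of Calculus (Part 1):
If F(x) = integral from 0 to x of f(t) dt, then F'(x) = f(x)
Here f(t) = 11t^2
So F'(x) = 11x^2
Evaluate at x = 2:
F'(2) = 11 * 2^2
= 11 * 4
= 44

44


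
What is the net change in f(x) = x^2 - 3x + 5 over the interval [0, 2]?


Net change = f(b) - f(a)
f(x) = x^2 - 3x + 5
Compute f(2):
f(2) = 1 * 2^2 - 3 * 2 + 5
= 4 - 6 + 5
= 3
Compute f(0):
f(0) = 1 * 0^2 - 3 * 0 + 5
= 0 + 0 + 5
= 5
Net change = 3 - 5 = -2

-2


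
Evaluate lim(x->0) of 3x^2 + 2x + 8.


Since polynomials are continuous, we use direct substitution.
lim(x->0) of 3x^2 + 2x + 8
= 3 * 0^2 + 2 * 0 + 8
= 0 + 0 + 8
= 8

8


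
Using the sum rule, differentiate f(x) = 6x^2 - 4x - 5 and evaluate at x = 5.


Differentiate term by term using power and sum rules:
f(x) = 6x^2 - 4x - 5
f'(x) = 12x - 4
Substitute x = 5:
f'(5) = 12 * 5 - 4
= 60 - 4
= 56

56


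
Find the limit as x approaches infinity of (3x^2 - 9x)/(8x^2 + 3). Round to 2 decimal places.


For limits at infinity with equal-degree polynomials,
we compare leading coefficients.
Numerator leading term: 3x^2
Denominator leading term: 8x^2
Divide both by x^2:
lim = (3 - 9/x) / (8 + 3/x^2)
As x -> infinity, the 1/x and 1/x^2 terms vanish:
= 3/8 ≈ 0.38

0.38


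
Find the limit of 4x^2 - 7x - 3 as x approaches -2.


Since polynomials are continuous, we use direct substitution.
lim(x->-2) of 4x^2 - 7x - 3
= 4 * (-2)^2 - 7 * (-2) - 3
= 16 + 14 - 3
= 27

27


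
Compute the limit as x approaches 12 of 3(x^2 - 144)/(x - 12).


Direct substitution gives 0/0, so we factor the numerator.
Factor: 3(x^2 - 144) = 3 * (x - 12)(x + 12)
Cancel the common factor (x - 12):
3(x^2 - 144)/(x - 12) = 3 * (x + 12)
Now substitute x = 12:
= 3 * (12 + 12) = 72

72


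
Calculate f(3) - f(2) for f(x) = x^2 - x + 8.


Net change = f(b) - f(a)
f(x) = x^2 - x + 8
Compute f(3):
f(3) = 1 * 3^2 - 1 * 3 + 8
= 9 - 3 + 8
= 14
Compute f(2):
f(2) = 1 * 2^2 - 1 * 2 + 8
= 4 - 2 + 8
= 10
Net change = 14 - 10 = 4

4


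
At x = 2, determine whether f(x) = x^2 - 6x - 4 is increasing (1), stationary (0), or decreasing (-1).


Compute f'(x) to determine behavior:
f'(x) = 2x - 6
f'(2) = 2 * 2 - 6
= 4 - 6
= -2
Since f'(2) < 0, the function is decreasing (-1)

-1


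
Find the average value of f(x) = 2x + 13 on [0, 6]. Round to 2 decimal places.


Average value = 1/(b-a) * integral from a to b of f(x) dx
First compute the integral of 2x + 13:
F(x) = x^2 + 13x
F(6) = 1 * 36 + 13 * 6 = 114
F(0) = 1 * 0 + 13 * 0 = 0
Integral = 114 - 0 = 114
Average = 114 / (6 - 0) = 114 / 6
= 19 = 19.00

19.00


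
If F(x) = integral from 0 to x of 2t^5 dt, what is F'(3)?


By the Fundamental Theorem of Calculus (Part 1):
If F(x) = integral from 0 to x of f(t) dt, then F'(x) = f(x)
Here f(t) = 2t^5
So F'(x) = 2x^5
Evaluate at x = 3:
F'(3) = 2 * 3^5
= 2 * 243
= 486

486


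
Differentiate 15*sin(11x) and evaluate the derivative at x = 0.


Apply the chain rule to differentiate 15*sin(11x):
d/dx [15*sin(11x)]
= 15 * cos(11x) * d/dx(11x)
= 15 * 11 * cos(11x)
= 165 * cos(11x)
Evaluate at x = 0:
= 165 * cos(0)
= 165 * 1
= 165

165


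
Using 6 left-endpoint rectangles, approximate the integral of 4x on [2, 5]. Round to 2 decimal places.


Left Riemann sum uses left endpoints of each subinterval.
Interval: [2, 5], n = 6
dx = (5 - 2) / 6 = 1/2
Left endpoints: [2, 5/2, 3, 7/2, 4, 9/2]
f values: [8, 10, 12, 14, 16, 18]
Sum = dx * (sum of f values)
= 1/2 * 78
= 39 = 39.00

39.00


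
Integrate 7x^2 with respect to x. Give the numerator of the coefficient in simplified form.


Apply the power rule for integration:
integral of ax^n dx = a/(n+1) * x^(n+1) + C
integral of 7x^2 dx
= 7/3 * x^3 + C
The coefficient in lowest terms is 7/3, and its numerator is 7

7


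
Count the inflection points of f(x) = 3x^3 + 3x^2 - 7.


Inflection points occur where f''(x) = 0 and concavity changes.
f(x) = 3x^3 + 3x^2 - 7
f'(x) = 9x^2 + 6x
f''(x) = 18x + 6
Set f''(x) = 0:
18x + 6 = 0
x = -6 / 18 = -1/3
Since f''(x) is linear (degree 1), it changes sign at this point.
Therefore there is exactly 1 inflection point.

1


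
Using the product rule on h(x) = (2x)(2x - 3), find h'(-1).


Let u(x) = 2x and v(x) = 2x - 3
u'(x) = 2
v'(x) = 2
Product rule: h'(x) = u'(x)*v(x) + u(x)*v'(x)
= 2 * (2x - 3) + (2x) * 2
At x = -1:
u(-1) = 2 * (-1) + 0 = -2
v(-1) = 2 * (-1) - 3 = -5
h'(-1) = 2 * (-5) + (-2) * 2
= -10 - 4
= -14

-14


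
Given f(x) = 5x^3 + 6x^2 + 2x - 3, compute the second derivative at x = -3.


First derivative:
f'(x) = 15x^2 + 12x + 2
Second derivative:
f''(x) = 30x + 12
Substitute x = -3:
f''(-3) = 30 * (-3) + 12
= -90 + 12
= -78

-78


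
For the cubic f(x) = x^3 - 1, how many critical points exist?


Find where f'(x) = 0:
f(x) = x^3 - 1
f'(x) = 3x^2
This is a quadratic in x. Use the discriminant to count real roots.
Discriminant = (0)^2 - 4 * 3 * 0
= 0 - 0
= 0
Since discriminant = 0, f'(x) = 0 has exactly 1 real solution.
Number of critical points: 1

1


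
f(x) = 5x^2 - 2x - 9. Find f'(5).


Differentiate term by term using power and sum rules:
f(x) = 5x^2 - 2x - 9
f'(x) = 10x - 2
Substitute x = 5:
f'(5) = 10 * 5 - 2
= 50 - 2
= 48

48


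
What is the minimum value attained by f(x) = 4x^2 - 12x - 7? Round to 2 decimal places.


For a quadratic f(x) = ax^2 + bx + c with a > 0, the minimum is at the vertex.
Vertex x-coordinate: x = -b/(2a)
x = -(-12) / (2 * 4)
x = 12/8 = 3/2
Substitute back to find the minimum value:
f(3/2) = 4 * (3/2)^2 - 12 * (3/2) - 7
= 9 - 18 - 7
= -16 = -16.00

-16.00


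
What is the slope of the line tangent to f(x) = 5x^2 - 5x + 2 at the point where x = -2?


The slope of the tangent line equals f'(x) at the point.
f(x) = 5x^2 - 5x + 2
f'(x) = 10x - 5
At x = -2:
f'(-2) = 10 * (-2) - 5
= -20 - 5
= -25

-25


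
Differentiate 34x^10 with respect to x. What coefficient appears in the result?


We apply the power rule: d/dx [ax^n] = a*n * x^(n-1)
d/dx [34x^10]
= 34 * 10 * x^(10-1)
= 340x^9
The coefficient is 340

340


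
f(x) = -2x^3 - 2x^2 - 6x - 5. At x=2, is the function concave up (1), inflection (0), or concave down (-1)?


Concavity is determined by the sign of f''(x).
f(x) = -2x^3 - 2x^2 - 6x - 5
f'(x) = -6x^2 - 4x - 6
f''(x) = -12x - 4
f''(2) = -12 * 2 - 4
= -24 - 4
= -28
Since f''(2) < 0, the function is concave down (-1)

-1


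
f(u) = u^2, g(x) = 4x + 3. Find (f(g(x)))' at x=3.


Using the chain rule: (f(g(x)))' = f'(g(x)) * g'(x)
First, find g(3):
g(3) = 4 * 3 + 3 = 15
Next, f'(u) = 2u
And g'(x) = 4
So f'(g(3)) * g'(3)
= 2 * 15 * 4
= 120

120


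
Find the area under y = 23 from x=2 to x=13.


The area under a constant function y = 23 is a rectangle.
Width = 13 - 2 = 11
Height = 23
Area = width * height
= 11 * 23
= 253

253


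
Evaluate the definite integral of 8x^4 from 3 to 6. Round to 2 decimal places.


Find the antiderivative of 8x^4:
F(x) = 8/5 * x^5
Apply the Fundamental Theorem of Calculus:
F(6) - F(3)
= 8/5 * 6^5 - 8/5 * 3^5
= 8/5 * (7776 - 243)
= 8/5 * 7533
= 60264/5 = 12052.80

12052.80


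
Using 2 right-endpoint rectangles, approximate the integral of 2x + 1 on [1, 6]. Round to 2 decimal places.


Right Riemann sum uses right endpoints of each subinterval.
Interval: [1, 6], n = 2
dx = (6 - 1) / 2 = 5/2
Right endpoints: [7/2, 6]
f values: [8, 13]
Sum = dx * (sum of f values)
= 5/2 * 21
= 105/2 = 52.50

52.50


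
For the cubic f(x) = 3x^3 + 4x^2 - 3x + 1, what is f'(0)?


Differentiate f(x) = 3x^3 + 4x^2 - 3x + 1 term by term:
f'(x) = 9x^2 + 8x - 3
Substitute x = 0:
f'(0) = 9 * 0^2 + 8 * 0 - 3
= 0 + 0 - 3
= -3

-3


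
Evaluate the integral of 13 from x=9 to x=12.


The integral of a constant k over [a, b] equals k * (b - a).
integral from 9 to 12 of 13 dx
= 13 * (12 - 9)
= 13 * 3
= 39

39


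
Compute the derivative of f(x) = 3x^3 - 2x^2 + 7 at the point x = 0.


Differentiate f(x) = 3x^3 - 2x^2 + 7 term by term:
f'(x) = 9x^2 - 4x
Substitute x = 0:
f'(0) = 9 * 0^2 - 4 * 0 + 0
= 0 + 0 + 0
= 0

0


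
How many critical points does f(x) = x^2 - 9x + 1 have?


Find where f'(x) = 0:
f'(x) = 2x - 9
Set f'(x) = 0:
2x - 9 = 0
x = 9 / 2 = 9/2
This is a linear equation in x, so there is exactly one solution.
Number of critical points: 1

1


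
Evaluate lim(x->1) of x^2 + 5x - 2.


Since polynomials are continuous, we use direct substitution.
lim(x->1) of x^2 + 5x - 2
= 1 * 1^2 + 5 * 1 - 2
= 1 + 5 - 2
= 4

4


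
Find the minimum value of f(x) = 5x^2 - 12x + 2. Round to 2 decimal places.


For a quadratic f(x) = ax^2 + bx + c with a > 0, the minimum is at the vertex.
Vertex x-coordinate: x = -b/(2a)
x = -(-12) / (2 * 5)
x = 12/10 = 6/5
Substitute back to find the minimum value:
f(6/5) = 5 * (6/5)^2 - 12 * (6/5) + 2
= 36/5 - 72/5 + 2
= -26/5 = -5.20

-5.20


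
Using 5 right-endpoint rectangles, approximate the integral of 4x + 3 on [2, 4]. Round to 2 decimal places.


Right Riemann sum uses right endpoints of each subinterval.
Interval: [2, 4], n = 5
dx = (4 - 2) / 5 = 2/5
Right endpoints: [12/5, 14/5, 16/5, 18/5, 4]
f values: [63/5, 71/5, 79/5, 87/5, 19]
Sum = dx * (sum of f values)
= 2/5 * 79
= 158/5 = 31.60

31.60


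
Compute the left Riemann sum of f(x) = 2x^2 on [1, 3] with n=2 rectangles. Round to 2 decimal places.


Left Riemann sum uses left endpoints of each subinterval.
Interval: [1, 3], n = 2
dx = (3 - 1) / 2 = 1
Left endpoints: [1, 2]
f values: [2, 8]
Sum = dx * (sum of f values)
= 1 * 10
= 10 = 10.00

10.00


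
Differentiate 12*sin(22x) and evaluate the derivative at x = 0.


Apply the chain rule to differentiate 12*sin(22x):
d/dx [12*sin(22x)]
= 12 * cos(22x) * d/dx(22x)
= 12 * 22 * cos(22x)
= 264 * cos(22x)
Evaluate at x = 0:
= 264 * cos(0)
= 264 * 1
= 264

264


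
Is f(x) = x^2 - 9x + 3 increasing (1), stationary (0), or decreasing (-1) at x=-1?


Compute f'(x) to determine behavior:
f'(x) = 2x - 9
f'(-1) = 2 * (-1) - 9
= -2 - 9
= -11
Since f'(-1) < 0, the function is decreasing (-1)

-1


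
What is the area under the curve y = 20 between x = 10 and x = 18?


The area under a constant function y = 20 is a rectangle.
Width = 18 - 10 = 8
Height = 20
Area = width * height
= 8 * 20
= 160

160


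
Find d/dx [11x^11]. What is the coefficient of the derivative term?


We apply the power rule: d/dx [ax^n] = a*n * x^(n-1)
d/dx [11x^11]
= 11 * 11 * x^(11-1)
= 121x^10
The coefficient is 121

121


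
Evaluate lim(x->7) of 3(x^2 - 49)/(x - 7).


Direct substitution gives 0/0, so we factor the numerator.
Factor: 3(x^2 - 49) = 3 * (x - 7)(x + 7)
Cancel the common factor (x - 7):
3(x^2 - 49)/(x - 7) = 3 * (x + 7)
Now substitute x = 7:
= 3 * (7 + 7) = 42

42


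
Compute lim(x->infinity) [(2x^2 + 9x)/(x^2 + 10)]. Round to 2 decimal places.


For limits at infinity with equal-degree polynomials,
we compare leading coefficients.
Numerator leading term: 2x^2
Denominator leading term: x^2
Divide both by x^2:
lim = (2 + 9/x) / (1 + 10/x^2)
As x -> infinity, the 1/x and 1/x^2 terms vanish:
= 2/1 = 2 = 2.00

2.00


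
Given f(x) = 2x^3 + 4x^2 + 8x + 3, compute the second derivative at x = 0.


First derivative:
f'(x) = 6x^2 + 8x + 8
Second derivative:
f''(x) = 12x + 8
Substitute x = 0:
f''(0) = 12 * 0 + 8
= 0 + 8
= 8

8


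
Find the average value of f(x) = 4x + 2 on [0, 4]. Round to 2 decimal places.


Average value = 1/(b-a) * integral from a to b of f(x) dx
First compute the integral of 4x + 2:
F(x) = 2x^2 + 2x
F(4) = 2 * 16 + 2 * 4 = 40
F(0) = 2 * 0 + 2 * 0 = 0
Integral = 40 - 0 = 40
Average = 40 / (4 - 0) = 40 / 4
= 10 = 10.00

10.00


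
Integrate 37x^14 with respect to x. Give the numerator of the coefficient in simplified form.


Apply the power rule for integration:
integral of ax^n dx = a/(n+1) * x^(n+1) + C
integral of 37x^14 dx
= 37/15 * x^15 + C
The coefficient in lowest terms is 37/15, and its numerator is 37

37


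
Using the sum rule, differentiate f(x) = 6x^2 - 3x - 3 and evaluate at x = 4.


Differentiate term by term using power and sum rules:
f(x) = 6x^2 - 3x - 3
f'(x) = 12x - 3
Substitute x = 4:
f'(4) = 12 * 4 - 3
= 48 - 3
= 45

45


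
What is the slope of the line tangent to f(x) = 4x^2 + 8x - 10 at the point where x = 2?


The slope of the tangent line equals f'(x) at the point.
f(x) = 4x^2 + 8x - 10
f'(x) = 8x + 8
At x = 2:
f'(2) = 8 * 2 + 8
= 16 + 8
= 24

24


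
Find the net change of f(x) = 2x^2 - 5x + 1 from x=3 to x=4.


Net change = f(b) - f(a)
f(x) = 2x^2 - 5x + 1
Compute f(4):
f(4) = 2 * 4^2 - 5 * 4 + 1
= 32 - 20 + 1
= 13
Compute f(3):
f(3) = 2 * 3^2 - 5 * 3 + 1
= 18 - 15 + 1
= 4
Net change = 13 - 4 = 9

9


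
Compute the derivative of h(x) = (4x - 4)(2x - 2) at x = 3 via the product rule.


Let u(x) = 4x - 4 and v(x) = 2x - 2
u'(x) = 4
v'(x) = 2
Product rule: h'(x) = u'(x)*v(x) + u(x)*v'(x)
= 4 * (2x - 2) + (4x - 4) * 2
At x = 3:
u(3) = 4 * 3 - 4 = 8
v(3) = 2 * 3 - 2 = 4
h'(3) = 4 * 4 + 8 * 2
= 16 + 16
= 32

32


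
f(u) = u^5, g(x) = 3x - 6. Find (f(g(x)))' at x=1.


Using the chain rule: (f(g(x)))' = f'(g(x)) * g'(x)
First, find g(1):
g(1) = 3 * 1 - 6 = -3
Next, f'(u) = 5u^4
And g'(x) = 3
So f'(g(1)) * g'(1)
= 5 * (-3)^4 * 3
= 5 * 81 * 3
= 1215

1215


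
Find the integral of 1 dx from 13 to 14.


The integral of a constant k over [a, b] equals k * (b - a).
integral from 13 to 14 of 1 dx
= 1 * (14 - 13)
= 1 * 1
= 1

1


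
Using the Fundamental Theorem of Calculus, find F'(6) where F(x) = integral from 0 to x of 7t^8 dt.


By the Fundamental Theorem of Calculus (Part 1):
If F(x) = integral from 0 to x of f(t) dt, then F'(x) = f(x)
Here f(t) = 7t^8
So F'(x) = 7x^8
Evaluate at x = 6:
F'(6) = 7 * 6^8
= 7 * 1679616
= 11757312

11757312


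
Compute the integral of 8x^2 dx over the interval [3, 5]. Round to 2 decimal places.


Find the antiderivative of 8x^2:
F(x) = 8/3 * x^3
Apply the Fundamental Theorem of Calculus:
F(5) - F(3)
= 8/3 * 5^3 - 8/3 * 3^3
= 8/3 * (125 - 27)
= 8/3 * 98
= 784/3 ≈ 261.33

261.33


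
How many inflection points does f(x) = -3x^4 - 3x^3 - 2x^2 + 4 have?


Inflection points occur where f''(x) = 0 and concavity changes.
f(x) = -3x^4 - 3x^3 - 2x^2 + 4
f'(x) = -12x^3 - 9x^2 - 4x
f''(x) = -36x^2 - 18x - 4
This is a quadratic in x. Use the discriminant to count real roots.
Discriminant = (-18)^2 - 4 * (-36) * (-4)
= 324 - 576
= -252
Since discriminant < 0, f''(x) = 0 has no real solutions.
Number of inflection points: 0

0


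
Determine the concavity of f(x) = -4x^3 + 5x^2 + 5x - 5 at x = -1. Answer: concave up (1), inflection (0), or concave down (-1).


Concavity is determined by the sign of f''(x).
f(x) = -4x^3 + 5x^2 + 5x - 5
f'(x) = -12x^2 + 10x + 5
f''(x) = -24x + 10
f''(-1) = -24 * (-1) + 10
= 24 + 10
= 34
Since f''(-1) > 0, the function is concave up (1)

1


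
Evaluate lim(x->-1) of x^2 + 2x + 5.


Since polynomials are continuous, we use direct substitution.
lim(x->-1) of x^2 + 2x + 5
= 1 * (-1)^2 + 2 * (-1) + 5
= 1 - 2 + 5
= 4

4


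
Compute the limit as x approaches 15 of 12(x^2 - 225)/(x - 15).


Direct substitution gives 0/0, so we factor the numerator.
Factor: 12(x^2 - 225) = 12 * (x - 15)(x + 15)
Cancel the common factor (x - 15):
12(x^2 - 225)/(x - 15) = 12 * (x + 15)
Now substitute x = 15:
= 12 * (15 + 15) = 360

360


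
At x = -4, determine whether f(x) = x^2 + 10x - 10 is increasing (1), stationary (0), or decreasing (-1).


Compute f'(x) to determine behavior:
f'(x) = 2x + 10
f'(-4) = 2 * (-4) + 10
= -8 + 10
= 2
Since f'(-4) > 0, the function is increasing (1)

1


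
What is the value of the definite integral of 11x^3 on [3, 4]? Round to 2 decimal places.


Find the antiderivative of 11x^3:
F(x) = 11/4 * x^4
Apply the Fundamental Theorem of Calculus:
F(4) - F(3)
= 11/4 * 4^4 - 11/4 * 3^4
= 11/4 * (256 - 81)
= 11/4 * 175
= 1925/4 = 481.25

481.25


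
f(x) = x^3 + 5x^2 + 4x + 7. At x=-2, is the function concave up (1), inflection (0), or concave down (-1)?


Concavity is determined by the sign of f''(x).
f(x) = x^3 + 5x^2 + 4x + 7
f'(x) = 3x^2 + 10x + 4
f''(x) = 6x + 10
f''(-2) = 6 * (-2) + 10
= -12 + 10
= -2
Since f''(-2) < 0, the function is concave down (-1)

-1


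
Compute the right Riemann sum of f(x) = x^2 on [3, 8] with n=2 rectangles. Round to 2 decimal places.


Right Riemann sum uses right endpoints of each subinterval.
Interval: [3, 8], n = 2
dx = (8 - 3) / 2 = 5/2
Right endpoints: [11/2, 8]
f values: [121/4, 64]
Sum = dx * (sum of f values)
= 5/2 * 377/4
= 1885/8 ≈ 235.63

235.63


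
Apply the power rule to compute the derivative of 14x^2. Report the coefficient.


We apply the power rule: d/dx [ax^n] = a*n * x^(n-1)
d/dx [14x^2]
= 14 * 2 * x^(2-1)
= 28x
The coefficient is 28

28


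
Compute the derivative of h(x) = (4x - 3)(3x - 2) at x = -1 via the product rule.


Let u(x) = 4x - 3 and v(x) = 3x - 2
u'(x) = 4
v'(x) = 3
Product rule: h'(x) = u'(x)*v(x) + u(x)*v'(x)
= 4 * (3x - 2) + (4x - 3) * 3
At x = -1:
u(-1) = 4 * (-1) - 3 = -7
v(-1) = 3 * (-1) - 2 = -5
h'(-1) = 4 * (-5) + (-7) * 3
= -20 - 21
= -41

-41


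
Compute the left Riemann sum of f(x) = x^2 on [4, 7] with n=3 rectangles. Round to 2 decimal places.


Left Riemann sum uses left endpoints of each subinterval.
Interval: [4, 7], n = 3
dx = (7 - 4) / 3 = 1
Left endpoints: [4, 5, 6]
f values: [16, 25, 36]
Sum = dx * (sum of f values)
= 1 * 77
= 77 = 77.00

77.00


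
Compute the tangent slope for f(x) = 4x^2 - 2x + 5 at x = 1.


The slope of the tangent line equals f'(x) at the point.
f(x) = 4x^2 - 2x + 5
f'(x) = 8x - 2
At x = 1:
f'(1) = 8 * 1 - 2
= 8 - 2
= 6

6
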